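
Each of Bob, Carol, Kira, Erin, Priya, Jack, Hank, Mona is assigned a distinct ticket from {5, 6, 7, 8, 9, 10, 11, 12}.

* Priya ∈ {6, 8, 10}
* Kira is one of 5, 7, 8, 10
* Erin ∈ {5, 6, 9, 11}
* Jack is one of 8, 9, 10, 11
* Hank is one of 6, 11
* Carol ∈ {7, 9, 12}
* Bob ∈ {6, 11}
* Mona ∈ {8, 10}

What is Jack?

9

Among the 8 variables, 12 fits only Carol (and all 8 values in {5, 6, 7, 8, 9, 10, 11, 12} must be used), so Carol = 12.
The 7 still-open variables together cover exactly {5, 6, 7, 8, 9, 10, 11} — 7 values for 7 variables — and 7 appears only in Kira's list, so Kira = 7.
The 6 still-open variables draw from only 6 values {5, 6, 8, 9, 10, 11}, so each is used; only Erin can be 5, hence Erin = 5.
The 5 still-open variables draw from only 5 values {6, 8, 9, 10, 11}, so each is used; only Jack can be 9, hence Jack = 9.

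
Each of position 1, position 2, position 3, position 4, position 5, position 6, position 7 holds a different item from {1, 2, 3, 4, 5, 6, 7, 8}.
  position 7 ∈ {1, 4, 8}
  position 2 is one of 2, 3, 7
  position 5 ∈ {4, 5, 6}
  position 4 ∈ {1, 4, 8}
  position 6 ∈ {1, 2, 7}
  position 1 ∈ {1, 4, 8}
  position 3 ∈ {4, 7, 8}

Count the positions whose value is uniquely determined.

position 1, position 4, position 7 share exactly the 3 values {1, 4, 8}; by pigeonhole those values go to them, so strike 1, 4, 8 from position 3, position 5, position 6.
position 3's domain is down to {7}, so position 3 = 7. So position 2, position 6 can't be 7.
position 6 must be 2 (only option left). Eliminate 2 elsewhere: position 2.
That leaves position 2 = 3.
Determined: position 2=3, position 3=7, position 6=2. The other positions each still have more than one consistent value. That makes 3.

3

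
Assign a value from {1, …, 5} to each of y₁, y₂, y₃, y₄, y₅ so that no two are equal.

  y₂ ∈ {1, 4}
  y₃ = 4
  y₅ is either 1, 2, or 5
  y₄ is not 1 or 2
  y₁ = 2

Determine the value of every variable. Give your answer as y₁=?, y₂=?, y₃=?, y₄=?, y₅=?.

y₁ must be 2 (only option left). So y₅ can't be 2.
y₃'s domain is down to {4}, so y₃ = 4. So y₂, y₄ can't be 4.
y₂ has just one choice, so y₂ = 1. So y₅ can't be 1.
y₅ must be 5 (only option left). Eliminate 5 elsewhere: y₄.
y₄'s domain is down to {3}, so y₄ = 3.

y₁=2, y₂=1, y₃=4, y₄=3, y₅=5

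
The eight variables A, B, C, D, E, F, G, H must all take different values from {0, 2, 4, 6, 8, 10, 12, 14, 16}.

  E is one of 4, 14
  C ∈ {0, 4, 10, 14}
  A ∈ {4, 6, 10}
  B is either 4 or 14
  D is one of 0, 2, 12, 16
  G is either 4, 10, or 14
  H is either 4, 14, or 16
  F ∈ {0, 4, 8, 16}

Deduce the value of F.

8

B and E share exactly the 2 values {4, 14}; by pigeonhole those values go to them, so strike 4, 14 from A, C, F, G, H.
G must be 10 (only option left). Eliminate 10 elsewhere: A, C.
That leaves H = 16. Remove 16 from D, F.
A must be 6 (only option left).
C's domain is down to {0}, so C = 0. Eliminate 0 elsewhere: D, F.
So F = 8.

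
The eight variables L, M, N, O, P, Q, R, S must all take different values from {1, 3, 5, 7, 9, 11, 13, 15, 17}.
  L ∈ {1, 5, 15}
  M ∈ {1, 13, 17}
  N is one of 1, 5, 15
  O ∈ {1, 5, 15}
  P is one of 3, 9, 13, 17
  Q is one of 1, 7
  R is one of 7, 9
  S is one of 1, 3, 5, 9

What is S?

L, N, O between them cover only {1, 5, 15} — a naked triple. Remove those values from M, Q, S.
Q's domain is down to {7}, so Q = 7. So R can't be 7.
That leaves R = 9. Strike 9 from P, S.
So S = 3.

3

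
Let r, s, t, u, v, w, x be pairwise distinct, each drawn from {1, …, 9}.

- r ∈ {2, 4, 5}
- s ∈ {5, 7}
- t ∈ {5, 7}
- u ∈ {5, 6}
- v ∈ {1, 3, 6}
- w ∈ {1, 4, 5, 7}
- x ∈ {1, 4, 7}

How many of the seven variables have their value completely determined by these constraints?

Among the 7 variables, 2 fits only r (and all 7 values in {1, 2, 3, 4, 5, 6, 7} must be used), so r = 2.
The 6 still-open variables together cover exactly {1, 3, 4, 5, 6, 7} — 6 values for 6 variables — and 3 appears only in v's list, so v = 3.
The 5 still-open variables draw from only 5 values {1, 4, 5, 6, 7}, so each is used; only u can be 6, hence u = 6.
The 2 variables s and t are confined to {5, 7}, which locks those values in; drop them from w, x.
Determined: r=2, u=6, v=3. The other variables each still have more than one consistent value. That makes 3.

3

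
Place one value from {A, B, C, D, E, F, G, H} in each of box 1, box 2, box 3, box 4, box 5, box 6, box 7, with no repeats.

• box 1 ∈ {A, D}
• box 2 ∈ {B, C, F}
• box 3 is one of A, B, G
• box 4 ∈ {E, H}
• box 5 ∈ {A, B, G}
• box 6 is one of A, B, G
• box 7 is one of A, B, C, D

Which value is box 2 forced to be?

The 3 variables box 3, box 5, box 6 are confined to {A, B, G}, which locks those values in; drop them from box 1, box 2, box 7.
That leaves box 1 = D. Strike D from box 7.
That leaves box 7 = C. Eliminate C elsewhere: box 2.
So box 2 = F.

F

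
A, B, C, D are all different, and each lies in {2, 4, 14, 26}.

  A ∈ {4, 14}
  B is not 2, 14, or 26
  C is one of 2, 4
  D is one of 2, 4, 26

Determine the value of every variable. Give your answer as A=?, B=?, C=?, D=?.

B's domain is down to {4}, so B = 4. Remove 4 from A, C, D.
C must be 2 (only option left). Eliminate 2 elsewhere: D.
That leaves D = 26.
A's domain is down to {14}, so A = 14.

A=14, B=4, C=2, D=26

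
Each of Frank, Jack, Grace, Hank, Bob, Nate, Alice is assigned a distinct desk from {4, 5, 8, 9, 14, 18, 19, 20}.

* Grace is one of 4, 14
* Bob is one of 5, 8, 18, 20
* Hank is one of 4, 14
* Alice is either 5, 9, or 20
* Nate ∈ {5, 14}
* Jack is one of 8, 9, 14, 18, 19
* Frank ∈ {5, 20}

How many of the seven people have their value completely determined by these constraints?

3

Grace and Hank share exactly the 2 values {4, 14}; by pigeonhole those values go to them, so strike 4, 14 from Jack, Nate.
Nate's domain is down to {5}, so Nate = 5. Eliminate 5 elsewhere: Frank, Bob, Alice.
Frank has just one choice, so Frank = 20. So Bob, Alice can't be 20.
Alice has just one choice, so Alice = 9. Strike 9 from Jack.
Determined: Frank=20, Nate=5, Alice=9. The other people each still have more than one consistent value. That makes 3.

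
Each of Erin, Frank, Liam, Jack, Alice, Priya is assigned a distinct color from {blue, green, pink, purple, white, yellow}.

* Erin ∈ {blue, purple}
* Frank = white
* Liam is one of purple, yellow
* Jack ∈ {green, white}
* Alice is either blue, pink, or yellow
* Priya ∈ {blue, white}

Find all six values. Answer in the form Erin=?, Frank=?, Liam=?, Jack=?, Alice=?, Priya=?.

Frank has just one choice, so Frank = white. Strike white from Jack, Priya.
Jack has just one choice, so Jack = green.
That leaves Priya = blue. Strike blue from Erin, Alice.
Erin's domain is down to {purple}, so Erin = purple. Eliminate purple elsewhere: Liam.
Liam has just one choice, so Liam = yellow. Strike yellow from Alice.
That leaves Alice = pink.

Erin=purple, Frank=white, Liam=yellow, Jack=green, Alice=pink, Priya=blue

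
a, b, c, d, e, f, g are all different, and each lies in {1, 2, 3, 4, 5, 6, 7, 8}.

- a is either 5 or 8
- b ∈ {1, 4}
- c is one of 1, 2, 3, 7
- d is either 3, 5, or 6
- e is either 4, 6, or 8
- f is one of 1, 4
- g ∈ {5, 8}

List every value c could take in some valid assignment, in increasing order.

2, 7

a and g share exactly the 2 values {5, 8}; by pigeonhole those values go to them, so strike 5, 8 from d, e.
b and f share exactly the 2 values {1, 4}; by pigeonhole those values go to them, so strike 1, 4 from c, e.
That leaves e = 6. So d can't be 6.
d must be 3 (only option left). Eliminate 3 elsewhere: c.
No further eliminations apply; c can still be any of 2, 7.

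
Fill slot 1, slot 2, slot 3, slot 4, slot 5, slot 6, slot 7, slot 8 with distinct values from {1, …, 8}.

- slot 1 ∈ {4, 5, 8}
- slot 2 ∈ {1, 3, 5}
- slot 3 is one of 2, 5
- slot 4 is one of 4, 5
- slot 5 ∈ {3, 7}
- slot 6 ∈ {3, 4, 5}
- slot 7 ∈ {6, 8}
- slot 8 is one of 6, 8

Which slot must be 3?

The 8 variables draw from only 8 values {1, 2, 3, 4, 5, 6, 7, 8}, so each is used; only slot 2 can be 1, hence slot 2 = 1.
The 7 still-open variables together cover exactly {2, 3, 4, 5, 6, 7, 8} — 7 values for 7 variables — and 2 appears only in slot 3's list, so slot 3 = 2.
The 6 still-open variables draw from only 6 values {3, 4, 5, 6, 7, 8}, so each is used; only slot 5 can be 7, hence slot 5 = 7.
The 5 still-open variables draw from only 5 values {3, 4, 5, 6, 8}, so each is used; only slot 6 can be 3, hence slot 6 = 3.

slot 6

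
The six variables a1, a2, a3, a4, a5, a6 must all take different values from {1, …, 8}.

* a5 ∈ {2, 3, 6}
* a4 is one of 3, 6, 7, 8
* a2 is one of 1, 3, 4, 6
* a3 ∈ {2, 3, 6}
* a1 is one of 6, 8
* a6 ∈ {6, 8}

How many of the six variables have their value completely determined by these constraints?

The 2 variables a1 and a6 are confined to {6, 8}, which locks those values in; drop them from a2, a3, a4, a5.
The 2 variables a3 and a5 are confined to {2, 3}, which locks those values in; drop them from a2, a4.
a4 has just one choice, so a4 = 7.
Determined: a4=7. The other variables each still have more than one consistent value. That makes 1.

1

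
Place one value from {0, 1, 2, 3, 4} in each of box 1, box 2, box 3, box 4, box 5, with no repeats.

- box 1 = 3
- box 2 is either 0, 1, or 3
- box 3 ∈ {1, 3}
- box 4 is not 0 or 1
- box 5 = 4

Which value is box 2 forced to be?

0

box 1 must be 3 (only option left). Remove 3 from box 2, box 3, box 4.
box 3 must be 1 (only option left). Strike 1 from box 2.
So box 2 = 0.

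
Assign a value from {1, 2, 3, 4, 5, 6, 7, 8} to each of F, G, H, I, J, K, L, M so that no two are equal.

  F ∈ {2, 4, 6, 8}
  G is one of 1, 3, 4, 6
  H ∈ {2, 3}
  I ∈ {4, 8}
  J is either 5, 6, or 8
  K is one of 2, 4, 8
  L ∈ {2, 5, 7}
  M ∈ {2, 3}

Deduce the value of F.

The 8 variables draw from only 8 values {1, 2, 3, 4, 5, 6, 7, 8}, so each is used; only G can be 1, hence G = 1.
Among the 7 still-open variables, 7 fits only L (and all 7 values in {2, 3, 4, 5, 6, 7, 8} must be used), so L = 7.
The 6 still-open variables together cover exactly {2, 3, 4, 5, 6, 8} — 6 values for 6 variables — and 5 appears only in J's list, so J = 5.
The 5 still-open variables draw from only 5 values {2, 3, 4, 6, 8}, so each is used; only F can be 6, hence F = 6.

6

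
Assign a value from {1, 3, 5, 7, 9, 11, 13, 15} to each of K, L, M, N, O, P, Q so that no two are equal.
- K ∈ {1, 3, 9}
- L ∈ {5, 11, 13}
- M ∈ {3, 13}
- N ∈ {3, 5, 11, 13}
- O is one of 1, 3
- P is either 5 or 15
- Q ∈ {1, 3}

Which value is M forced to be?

13

The 7 variables together cover exactly {1, 3, 5, 9, 11, 13, 15} — 7 values for 7 variables — and 9 appears only in K's list, so K = 9.
The 6 still-open variables together cover exactly {1, 3, 5, 11, 13, 15} — 6 values for 6 variables — and 15 appears only in P's list, so P = 15.
O and Q between them cover only {1, 3} — a naked pair. Remove those values from M, N.
So M = 13.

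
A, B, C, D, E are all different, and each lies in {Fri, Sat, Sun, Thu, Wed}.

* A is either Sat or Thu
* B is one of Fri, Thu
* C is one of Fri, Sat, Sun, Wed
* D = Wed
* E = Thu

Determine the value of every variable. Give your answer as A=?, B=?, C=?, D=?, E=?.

D must be Wed (only option left). So C can't be Wed.
E's domain is down to {Thu}, so E = Thu. Remove Thu from A, B.
A must be Sat (only option left). Strike Sat from C.
That leaves B = Fri. Strike Fri from C.
That leaves C = Sun.

A=Sat, B=Fri, C=Sun, D=Wed, E=Thu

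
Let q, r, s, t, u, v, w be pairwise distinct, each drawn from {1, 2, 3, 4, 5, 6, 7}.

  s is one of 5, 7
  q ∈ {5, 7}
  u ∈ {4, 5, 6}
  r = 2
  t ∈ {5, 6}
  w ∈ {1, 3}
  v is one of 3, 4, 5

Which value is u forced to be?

4

r's domain is down to {2}, so r = 2.
Among the 6 still-open variables, 1 fits only w (and all 6 values in {1, 3, 4, 5, 6, 7} must be used), so w = 1.
The 5 still-open variables draw from only 5 values {3, 4, 5, 6, 7}, so each is used; only v can be 3, hence v = 3.
Among the 4 still-open variables, 4 fits only u (and all 4 values in {4, 5, 6, 7} must be used), so u = 4.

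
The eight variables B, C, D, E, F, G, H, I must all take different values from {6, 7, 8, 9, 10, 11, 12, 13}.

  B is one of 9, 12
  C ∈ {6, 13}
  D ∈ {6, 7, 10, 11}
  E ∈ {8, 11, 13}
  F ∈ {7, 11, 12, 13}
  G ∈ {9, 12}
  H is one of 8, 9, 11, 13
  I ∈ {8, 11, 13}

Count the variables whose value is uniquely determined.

3

Among the 8 variables, 10 fits only D (and all 8 values in {6, 7, 8, 9, 10, 11, 12, 13} must be used), so D = 10.
The 7 still-open variables draw from only 7 values {6, 7, 8, 9, 11, 12, 13}, so each is used; only C can be 6, hence C = 6.
Among the 6 still-open variables, 7 fits only F (and all 6 values in {7, 8, 9, 11, 12, 13} must be used), so F = 7.
B and G between them cover only {9, 12} — a naked pair. Remove those values from H.
Determined: C=6, D=10, F=7. The other variables each still have more than one consistent value. That makes 3.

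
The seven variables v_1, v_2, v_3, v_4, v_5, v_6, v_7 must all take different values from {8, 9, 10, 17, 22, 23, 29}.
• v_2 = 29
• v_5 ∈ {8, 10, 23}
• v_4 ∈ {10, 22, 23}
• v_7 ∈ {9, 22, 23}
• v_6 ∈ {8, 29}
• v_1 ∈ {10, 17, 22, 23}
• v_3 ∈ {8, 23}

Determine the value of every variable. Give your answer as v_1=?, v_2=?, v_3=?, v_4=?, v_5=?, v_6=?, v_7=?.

v_1=17, v_2=29, v_3=23, v_4=22, v_5=10, v_6=8, v_7=9

v_2 has just one choice, so v_2 = 29. Eliminate 29 elsewhere: v_6.
v_6 must be 8 (only option left). Strike 8 from v_3, v_5.
v_3 must be 23 (only option left). So v_1, v_4, v_5, v_7 can't be 23.
v_5's domain is down to {10}, so v_5 = 10. Strike 10 from v_1, v_4.
v_4 must be 22 (only option left). So v_1, v_7 can't be 22.
That leaves v_7 = 9.
v_1's domain is down to {17}, so v_1 = 17.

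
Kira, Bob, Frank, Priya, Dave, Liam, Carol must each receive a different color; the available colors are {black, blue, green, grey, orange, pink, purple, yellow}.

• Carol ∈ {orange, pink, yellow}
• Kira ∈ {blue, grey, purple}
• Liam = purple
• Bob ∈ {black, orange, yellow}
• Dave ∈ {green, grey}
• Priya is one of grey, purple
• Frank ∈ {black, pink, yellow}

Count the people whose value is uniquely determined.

Liam has just one choice, so Liam = purple. So Kira, Priya can't be purple.
That leaves Priya = grey. Eliminate grey elsewhere: Kira, Dave.
Dave's domain is down to {green}, so Dave = green.
Kira has just one choice, so Kira = blue.
Determined: Kira=blue, Priya=grey, Dave=green, Liam=purple. The other people each still have more than one consistent value. That makes 4.

4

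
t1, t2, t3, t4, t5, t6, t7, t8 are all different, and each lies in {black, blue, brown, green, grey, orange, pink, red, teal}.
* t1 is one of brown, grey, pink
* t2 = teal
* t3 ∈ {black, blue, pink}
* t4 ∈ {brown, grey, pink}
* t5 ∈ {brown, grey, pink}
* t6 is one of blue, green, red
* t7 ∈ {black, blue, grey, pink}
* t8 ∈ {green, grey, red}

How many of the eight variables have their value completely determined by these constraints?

t2 has just one choice, so t2 = teal.
The 3 variables t1, t4, t5 are confined to {brown, grey, pink}, which locks those values in; drop them from t3, t7, t8.
t3 and t7 between them cover only {black, blue} — a naked pair. Remove those values from t6.
Determined: t2=teal. The other variables each still have more than one consistent value. That makes 1.

1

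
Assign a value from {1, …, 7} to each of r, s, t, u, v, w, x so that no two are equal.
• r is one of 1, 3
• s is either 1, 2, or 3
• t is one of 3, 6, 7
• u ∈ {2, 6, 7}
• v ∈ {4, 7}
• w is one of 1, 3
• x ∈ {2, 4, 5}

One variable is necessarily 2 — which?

The 7 variables together cover exactly {1, 2, 3, 4, 5, 6, 7} — 7 values for 7 variables — and 5 appears only in x's list, so x = 5.
The 6 still-open variables draw from only 6 values {1, 2, 3, 4, 6, 7}, so each is used; only v can be 4, hence v = 4.
r and w between them cover only {1, 3} — a naked pair. Remove those values from s, t.
So 2 goes to s.

s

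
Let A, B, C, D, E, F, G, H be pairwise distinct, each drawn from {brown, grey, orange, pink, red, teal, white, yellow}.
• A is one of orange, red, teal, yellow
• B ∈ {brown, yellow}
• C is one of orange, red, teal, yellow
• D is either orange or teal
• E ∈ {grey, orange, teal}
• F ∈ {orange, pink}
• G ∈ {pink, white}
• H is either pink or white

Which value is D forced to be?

The 8 variables draw from only 8 values {brown, grey, orange, pink, red, teal, white, yellow}, so each is used; only B can be brown, hence B = brown.
Among the 7 still-open variables, grey fits only E (and all 7 values in {grey, orange, pink, red, teal, white, yellow} must be used), so E = grey.
G and H between them cover only {pink, white} — a naked pair. Remove those values from F.
That leaves F = orange. Eliminate orange elsewhere: A, C, D.
So D = teal.

teal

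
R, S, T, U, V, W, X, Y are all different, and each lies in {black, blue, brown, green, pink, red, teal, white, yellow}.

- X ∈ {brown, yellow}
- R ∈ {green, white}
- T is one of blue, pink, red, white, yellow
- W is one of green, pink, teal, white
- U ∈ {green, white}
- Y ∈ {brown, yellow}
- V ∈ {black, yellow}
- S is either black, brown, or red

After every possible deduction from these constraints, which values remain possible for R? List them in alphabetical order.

The 2 variables R and U are confined to {green, white}, which locks those values in; drop them from T, W.
The 2 variables X and Y are confined to {brown, yellow}, which locks those values in; drop them from S, T, V.
That leaves V = black. Strike black from S.
S must be red (only option left). Eliminate red elsewhere: T.
No further eliminations apply; R can still be any of green, white.

green, white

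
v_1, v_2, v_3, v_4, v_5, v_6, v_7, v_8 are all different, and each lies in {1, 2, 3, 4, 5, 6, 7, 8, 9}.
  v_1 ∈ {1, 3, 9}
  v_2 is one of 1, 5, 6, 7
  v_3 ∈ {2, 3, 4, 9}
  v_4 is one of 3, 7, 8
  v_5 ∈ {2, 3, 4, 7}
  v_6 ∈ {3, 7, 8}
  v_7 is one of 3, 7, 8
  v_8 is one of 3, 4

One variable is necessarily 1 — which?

v_1

The 3 variables v_4, v_6, v_7 are confined to {3, 7, 8}, which locks those values in; drop them from v_1, v_2, v_3, v_5, v_8.
v_8 must be 4 (only option left). Strike 4 from v_3, v_5.
v_5 must be 2 (only option left). Remove 2 from v_3.
v_3 has just one choice, so v_3 = 9. So v_1 can't be 9.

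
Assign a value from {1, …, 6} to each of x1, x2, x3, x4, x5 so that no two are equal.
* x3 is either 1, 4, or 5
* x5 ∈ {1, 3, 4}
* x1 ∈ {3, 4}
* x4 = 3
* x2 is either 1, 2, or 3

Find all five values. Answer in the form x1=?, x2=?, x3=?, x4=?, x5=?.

x4 has just one choice, so x4 = 3. Strike 3 from x1, x2, x5.
That leaves x1 = 4. So x3, x5 can't be 4.
x5 must be 1 (only option left). Strike 1 from x2, x3.
x2 must be 2 (only option left).
x3 must be 5 (only option left).

x1=4, x2=2, x3=5, x4=3, x5=1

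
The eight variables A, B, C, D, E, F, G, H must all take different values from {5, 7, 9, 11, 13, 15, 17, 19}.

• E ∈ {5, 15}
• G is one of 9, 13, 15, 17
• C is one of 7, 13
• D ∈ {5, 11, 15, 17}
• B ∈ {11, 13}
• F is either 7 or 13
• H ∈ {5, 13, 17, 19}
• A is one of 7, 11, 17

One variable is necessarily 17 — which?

A

Among the 8 variables, 9 fits only G (and all 8 values in {5, 7, 9, 11, 13, 15, 17, 19} must be used), so G = 9.
The 7 still-open variables draw from only 7 values {5, 7, 11, 13, 15, 17, 19}, so each is used; only H can be 19, hence H = 19.
C and F between them cover only {7, 13} — a naked pair. Remove those values from A, B.
B's domain is down to {11}, so B = 11. Eliminate 11 elsewhere: A, D.
So 17 goes to A.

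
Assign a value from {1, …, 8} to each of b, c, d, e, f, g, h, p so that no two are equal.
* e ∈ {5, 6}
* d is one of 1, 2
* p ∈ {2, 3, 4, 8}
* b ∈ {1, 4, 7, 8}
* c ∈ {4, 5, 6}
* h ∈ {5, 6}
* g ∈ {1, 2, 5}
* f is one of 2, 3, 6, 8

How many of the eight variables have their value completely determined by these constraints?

2

Among the 8 variables, 7 fits only b (and all 8 values in {1, 2, 3, 4, 5, 6, 7, 8} must be used), so b = 7.
e and h between them cover only {5, 6} — a naked pair. Remove those values from c, f, g.
That leaves c = 4. So p can't be 4.
d and g share exactly the 2 values {1, 2}; by pigeonhole those values go to them, so strike 1, 2 from f, p.
Determined: b=7, c=4. The other variables each still have more than one consistent value. That makes 2.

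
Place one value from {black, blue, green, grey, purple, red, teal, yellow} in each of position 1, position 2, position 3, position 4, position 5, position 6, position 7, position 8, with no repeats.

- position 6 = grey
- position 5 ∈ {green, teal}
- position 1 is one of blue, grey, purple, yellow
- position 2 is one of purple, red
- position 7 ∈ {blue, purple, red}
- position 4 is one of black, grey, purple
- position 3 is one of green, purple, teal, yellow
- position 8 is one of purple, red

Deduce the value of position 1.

yellow

position 6's domain is down to {grey}, so position 6 = grey. So position 1, position 4 can't be grey.
The 7 still-open variables draw from only 7 values {black, blue, green, purple, red, teal, yellow}, so each is used; only position 4 can be black, hence position 4 = black.
position 2 and position 8 share exactly the 2 values {purple, red}; by pigeonhole those values go to them, so strike purple, red from position 1, position 3, position 7.
position 7's domain is down to {blue}, so position 7 = blue. Eliminate blue elsewhere: position 1.
So position 1 = yellow.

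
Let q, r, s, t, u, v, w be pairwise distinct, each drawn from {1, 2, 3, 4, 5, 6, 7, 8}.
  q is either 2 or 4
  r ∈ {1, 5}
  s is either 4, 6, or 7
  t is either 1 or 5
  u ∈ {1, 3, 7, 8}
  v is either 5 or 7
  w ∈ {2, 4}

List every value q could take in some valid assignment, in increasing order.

The 2 variables q and w are confined to {2, 4}, which locks those values in; drop them from s.
The 2 variables r and t are confined to {1, 5}, which locks those values in; drop them from u, v.
v has just one choice, so v = 7. So s, u can't be 7.
s's domain is down to {6}, so s = 6.
No further eliminations apply; q can still be any of 2, 4.

2, 4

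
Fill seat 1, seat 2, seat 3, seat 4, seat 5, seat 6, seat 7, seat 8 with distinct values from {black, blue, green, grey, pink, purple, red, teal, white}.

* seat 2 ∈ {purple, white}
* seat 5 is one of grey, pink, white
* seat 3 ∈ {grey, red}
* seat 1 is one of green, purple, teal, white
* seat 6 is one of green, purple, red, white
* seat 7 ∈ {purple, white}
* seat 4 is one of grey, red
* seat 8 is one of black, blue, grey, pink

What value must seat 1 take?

teal

The 2 variables seat 2 and seat 7 are confined to {purple, white}, which locks those values in; drop them from seat 1, seat 5, seat 6.
The 2 variables seat 3 and seat 4 are confined to {grey, red}, which locks those values in; drop them from seat 5, seat 6, seat 8.
seat 5 must be pink (only option left). Remove pink from seat 8.
seat 6 must be green (only option left). Eliminate green elsewhere: seat 1.
So seat 1 = teal.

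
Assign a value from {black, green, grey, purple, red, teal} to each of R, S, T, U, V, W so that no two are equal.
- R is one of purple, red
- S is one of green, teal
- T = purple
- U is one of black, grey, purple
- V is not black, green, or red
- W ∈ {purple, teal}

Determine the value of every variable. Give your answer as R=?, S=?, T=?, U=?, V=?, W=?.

R=red, S=green, T=purple, U=black, V=grey, W=teal

T has just one choice, so T = purple. Remove purple from R, U, V, W.
W has just one choice, so W = teal. Eliminate teal elsewhere: S, V.
R must be red (only option left).
S must be green (only option left).
V has just one choice, so V = grey. Strike grey from U.
U must be black (only option left).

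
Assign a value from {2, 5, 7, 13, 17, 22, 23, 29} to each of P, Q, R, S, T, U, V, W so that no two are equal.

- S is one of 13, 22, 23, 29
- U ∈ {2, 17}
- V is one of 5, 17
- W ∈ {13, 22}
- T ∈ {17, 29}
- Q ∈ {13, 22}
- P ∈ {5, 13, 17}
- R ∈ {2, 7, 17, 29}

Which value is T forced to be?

The 8 variables together cover exactly {2, 5, 7, 13, 17, 22, 23, 29} — 8 values for 8 variables — and 7 appears only in R's list, so R = 7.
The 7 still-open variables together cover exactly {2, 5, 13, 17, 22, 23, 29} — 7 values for 7 variables — and 2 appears only in U's list, so U = 2.
The 6 still-open variables together cover exactly {5, 13, 17, 22, 23, 29} — 6 values for 6 variables — and 23 appears only in S's list, so S = 23.
The 5 still-open variables draw from only 5 values {5, 13, 17, 22, 29}, so each is used; only T can be 29, hence T = 29.

29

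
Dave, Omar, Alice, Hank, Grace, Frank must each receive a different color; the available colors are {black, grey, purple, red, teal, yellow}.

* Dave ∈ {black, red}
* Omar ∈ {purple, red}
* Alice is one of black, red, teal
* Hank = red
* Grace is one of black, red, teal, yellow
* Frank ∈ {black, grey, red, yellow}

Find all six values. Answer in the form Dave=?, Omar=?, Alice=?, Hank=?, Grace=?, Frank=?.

Hank's domain is down to {red}, so Hank = red. Remove red from Dave, Omar, Alice, Grace, Frank.
Dave has just one choice, so Dave = black. Strike black from Alice, Grace, Frank.
Omar must be purple (only option left).
Alice has just one choice, so Alice = teal. Eliminate teal elsewhere: Grace.
Grace must be yellow (only option left). Remove yellow from Frank.
Frank must be grey (only option left).

Dave=black, Omar=purple, Alice=teal, Hank=red, Grace=yellow, Frank=grey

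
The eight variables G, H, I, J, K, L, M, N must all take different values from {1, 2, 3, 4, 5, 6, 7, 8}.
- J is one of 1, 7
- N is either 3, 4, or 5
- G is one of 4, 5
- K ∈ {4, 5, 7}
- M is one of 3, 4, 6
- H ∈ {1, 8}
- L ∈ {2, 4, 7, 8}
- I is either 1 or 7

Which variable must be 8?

Among the 8 variables, 2 fits only L (and all 8 values in {1, 2, 3, 4, 5, 6, 7, 8} must be used), so L = 2.
The 7 still-open variables together cover exactly {1, 3, 4, 5, 6, 7, 8} — 7 values for 7 variables — and 6 appears only in M's list, so M = 6.
Among the 6 still-open variables, 3 fits only N (and all 6 values in {1, 3, 4, 5, 7, 8} must be used), so N = 3.
Among the 5 still-open variables, 8 fits only H (and all 5 values in {1, 4, 5, 7, 8} must be used), so H = 8.

H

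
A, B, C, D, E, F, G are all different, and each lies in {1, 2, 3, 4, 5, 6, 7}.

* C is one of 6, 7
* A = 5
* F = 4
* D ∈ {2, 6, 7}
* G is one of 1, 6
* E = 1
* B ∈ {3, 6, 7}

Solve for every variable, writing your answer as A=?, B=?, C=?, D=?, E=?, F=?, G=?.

A=5, B=3, C=7, D=2, E=1, F=4, G=6

A must be 5 (only option left).
E's domain is down to {1}, so E = 1. So G can't be 1.
F must be 4 (only option left).
G must be 6 (only option left). Remove 6 from B, C, D.
C's domain is down to {7}, so C = 7. Remove 7 from B, D.
D's domain is down to {2}, so D = 2.
B's domain is down to {3}, so B = 3.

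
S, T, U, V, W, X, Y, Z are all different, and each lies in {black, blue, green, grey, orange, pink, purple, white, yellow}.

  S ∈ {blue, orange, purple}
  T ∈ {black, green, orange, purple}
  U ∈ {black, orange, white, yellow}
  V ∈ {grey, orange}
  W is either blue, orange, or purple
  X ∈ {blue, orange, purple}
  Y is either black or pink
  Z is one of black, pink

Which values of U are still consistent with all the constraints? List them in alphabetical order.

white, yellow

The 2 variables Y and Z are confined to {black, pink}, which locks those values in; drop them from T, U.
S, W, X share exactly the 3 values {blue, orange, purple}; by pigeonhole those values go to them, so strike blue, orange, purple from T, U, V.
That leaves T = green.
That leaves V = grey.
No further eliminations apply; U can still be any of white, yellow.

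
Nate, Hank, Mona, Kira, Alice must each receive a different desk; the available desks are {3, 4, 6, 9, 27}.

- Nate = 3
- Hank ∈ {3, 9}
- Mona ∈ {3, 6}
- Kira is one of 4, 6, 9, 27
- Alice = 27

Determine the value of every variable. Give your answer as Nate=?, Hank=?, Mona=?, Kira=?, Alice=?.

Nate=3, Hank=9, Mona=6, Kira=4, Alice=27

Nate has just one choice, so Nate = 3. So Hank, Mona can't be 3.
That leaves Hank = 9. Remove 9 from Kira.
Mona's domain is down to {6}, so Mona = 6. Strike 6 from Kira.
Alice's domain is down to {27}, so Alice = 27. Strike 27 from Kira.
Kira's domain is down to {4}, so Kira = 4.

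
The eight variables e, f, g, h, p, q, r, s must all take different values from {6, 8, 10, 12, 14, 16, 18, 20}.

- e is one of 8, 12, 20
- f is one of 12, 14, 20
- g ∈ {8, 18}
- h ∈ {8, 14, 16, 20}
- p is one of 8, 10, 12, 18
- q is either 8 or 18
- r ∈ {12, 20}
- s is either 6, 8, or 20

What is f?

14

Among the 8 variables, 6 fits only s (and all 8 values in {6, 8, 10, 12, 14, 16, 18, 20} must be used), so s = 6.
The 7 still-open variables together cover exactly {8, 10, 12, 14, 16, 18, 20} — 7 values for 7 variables — and 10 appears only in p's list, so p = 10.
The 6 still-open variables together cover exactly {8, 12, 14, 16, 18, 20} — 6 values for 6 variables — and 16 appears only in h's list, so h = 16.
The 5 still-open variables together cover exactly {8, 12, 14, 18, 20} — 5 values for 5 variables — and 14 appears only in f's list, so f = 14.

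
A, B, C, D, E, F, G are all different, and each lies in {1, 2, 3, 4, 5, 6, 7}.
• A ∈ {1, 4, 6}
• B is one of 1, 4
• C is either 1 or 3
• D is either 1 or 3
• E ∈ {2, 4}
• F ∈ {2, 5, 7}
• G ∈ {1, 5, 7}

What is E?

The 7 variables together cover exactly {1, 2, 3, 4, 5, 6, 7} — 7 values for 7 variables — and 6 appears only in A's list, so A = 6.
C and D share exactly the 2 values {1, 3}; by pigeonhole those values go to them, so strike 1, 3 from B, G.
B must be 4 (only option left). Eliminate 4 elsewhere: E.
So E = 2.

2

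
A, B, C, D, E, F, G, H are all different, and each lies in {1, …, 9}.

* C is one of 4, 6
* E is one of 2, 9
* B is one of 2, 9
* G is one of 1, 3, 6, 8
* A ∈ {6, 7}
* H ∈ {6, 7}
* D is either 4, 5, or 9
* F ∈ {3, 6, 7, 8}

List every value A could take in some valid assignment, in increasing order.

6, 7

A and H share exactly the 2 values {6, 7}; by pigeonhole those values go to them, so strike 6, 7 from C, F, G.
C's domain is down to {4}, so C = 4. Strike 4 from D.
The 2 variables B and E are confined to {2, 9}, which locks those values in; drop them from D.
D's domain is down to {5}, so D = 5.
No further eliminations apply; A can still be any of 6, 7.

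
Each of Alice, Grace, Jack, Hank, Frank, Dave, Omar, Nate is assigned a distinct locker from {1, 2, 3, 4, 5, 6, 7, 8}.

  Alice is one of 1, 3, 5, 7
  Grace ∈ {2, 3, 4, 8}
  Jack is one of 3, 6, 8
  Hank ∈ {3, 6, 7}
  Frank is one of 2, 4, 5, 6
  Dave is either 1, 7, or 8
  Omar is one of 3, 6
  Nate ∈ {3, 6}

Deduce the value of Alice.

Omar and Nate share exactly the 2 values {3, 6}; by pigeonhole those values go to them, so strike 3, 6 from Alice, Grace, Jack, Hank, Frank.
That leaves Jack = 8. Remove 8 from Grace, Dave.
Hank's domain is down to {7}, so Hank = 7. Strike 7 from Alice, Dave.
Dave's domain is down to {1}, so Dave = 1. Strike 1 from Alice.
So Alice = 5.

5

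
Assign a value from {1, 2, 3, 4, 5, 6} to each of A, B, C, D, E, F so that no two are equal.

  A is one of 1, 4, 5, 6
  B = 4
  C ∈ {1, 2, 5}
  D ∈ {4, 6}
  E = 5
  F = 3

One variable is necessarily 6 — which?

D

B's domain is down to {4}, so B = 4. Strike 4 from A, D.
So 6 goes to D.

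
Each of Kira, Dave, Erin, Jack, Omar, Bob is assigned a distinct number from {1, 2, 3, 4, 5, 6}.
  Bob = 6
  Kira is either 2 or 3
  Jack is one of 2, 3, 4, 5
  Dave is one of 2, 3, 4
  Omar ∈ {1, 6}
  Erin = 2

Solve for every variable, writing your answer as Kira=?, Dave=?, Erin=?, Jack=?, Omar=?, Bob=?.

Erin has just one choice, so Erin = 2. Remove 2 from Kira, Dave, Jack.
That leaves Bob = 6. So Omar can't be 6.
Kira has just one choice, so Kira = 3. So Dave, Jack can't be 3.
Dave's domain is down to {4}, so Dave = 4. Eliminate 4 elsewhere: Jack.
That leaves Jack = 5.
Omar has just one choice, so Omar = 1.

Kira=3, Dave=4, Erin=2, Jack=5, Omar=1, Bob=6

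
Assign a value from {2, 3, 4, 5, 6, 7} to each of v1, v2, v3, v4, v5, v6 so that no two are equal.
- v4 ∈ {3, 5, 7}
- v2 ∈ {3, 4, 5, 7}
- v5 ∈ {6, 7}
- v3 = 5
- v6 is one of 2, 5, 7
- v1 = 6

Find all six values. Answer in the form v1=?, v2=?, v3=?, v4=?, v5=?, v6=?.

v1 has just one choice, so v1 = 6. So v5 can't be 6.
v3 has just one choice, so v3 = 5. Eliminate 5 elsewhere: v2, v4, v6.
v5 has just one choice, so v5 = 7. Remove 7 from v2, v4, v6.
v6's domain is down to {2}, so v6 = 2.
v4 has just one choice, so v4 = 3. Eliminate 3 elsewhere: v2.
v2's domain is down to {4}, so v2 = 4.

v1=6, v2=4, v3=5, v4=3, v5=7, v6=2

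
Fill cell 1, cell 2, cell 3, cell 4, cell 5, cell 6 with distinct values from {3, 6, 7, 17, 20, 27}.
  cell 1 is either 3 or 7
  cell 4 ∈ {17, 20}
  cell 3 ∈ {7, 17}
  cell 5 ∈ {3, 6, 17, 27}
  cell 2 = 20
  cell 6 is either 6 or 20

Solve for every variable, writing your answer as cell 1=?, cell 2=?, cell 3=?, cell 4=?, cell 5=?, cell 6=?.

cell 2's domain is down to {20}, so cell 2 = 20. Remove 20 from cell 4, cell 6.
cell 4 has just one choice, so cell 4 = 17. So cell 3, cell 5 can't be 17.
cell 6 has just one choice, so cell 6 = 6. Remove 6 from cell 5.
cell 3's domain is down to {7}, so cell 3 = 7. Remove 7 from cell 1.
cell 1's domain is down to {3}, so cell 1 = 3. Remove 3 from cell 5.
cell 5's domain is down to {27}, so cell 5 = 27.

cell 1=3, cell 2=20, cell 3=7, cell 4=17, cell 5=27, cell 6=6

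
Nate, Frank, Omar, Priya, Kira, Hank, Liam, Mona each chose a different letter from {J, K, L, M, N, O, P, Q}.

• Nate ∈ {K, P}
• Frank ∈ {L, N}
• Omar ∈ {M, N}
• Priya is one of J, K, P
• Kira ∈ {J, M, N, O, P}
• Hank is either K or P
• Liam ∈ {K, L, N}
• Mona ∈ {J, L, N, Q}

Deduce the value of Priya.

J

Among the 8 variables, O fits only Kira (and all 8 values in {J, K, L, M, N, O, P, Q} must be used), so Kira = O.
The 7 still-open variables together cover exactly {J, K, L, M, N, P, Q} — 7 values for 7 variables — and M appears only in Omar's list, so Omar = M.
The 6 still-open variables together cover exactly {J, K, L, N, P, Q} — 6 values for 6 variables — and Q appears only in Mona's list, so Mona = Q.
The 5 still-open variables draw from only 5 values {J, K, L, N, P}, so each is used; only Priya can be J, hence Priya = J.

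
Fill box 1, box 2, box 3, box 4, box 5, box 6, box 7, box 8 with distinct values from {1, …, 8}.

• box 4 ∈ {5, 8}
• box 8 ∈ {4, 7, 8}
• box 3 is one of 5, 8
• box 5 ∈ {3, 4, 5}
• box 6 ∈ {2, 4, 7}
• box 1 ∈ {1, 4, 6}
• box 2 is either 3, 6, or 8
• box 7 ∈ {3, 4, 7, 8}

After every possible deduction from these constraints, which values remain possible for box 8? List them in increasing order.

4, 7

Among the 8 variables, 1 fits only box 1 (and all 8 values in {1, 2, 3, 4, 5, 6, 7, 8} must be used), so box 1 = 1.
The 7 still-open variables draw from only 7 values {2, 3, 4, 5, 6, 7, 8}, so each is used; only box 6 can be 2, hence box 6 = 2.
The 6 still-open variables together cover exactly {3, 4, 5, 6, 7, 8} — 6 values for 6 variables — and 6 appears only in box 2's list, so box 2 = 6.
The 2 variables box 3 and box 4 are confined to {5, 8}, which locks those values in; drop them from box 5, box 7, box 8.
No further eliminations apply; box 8 can still be any of 4, 7.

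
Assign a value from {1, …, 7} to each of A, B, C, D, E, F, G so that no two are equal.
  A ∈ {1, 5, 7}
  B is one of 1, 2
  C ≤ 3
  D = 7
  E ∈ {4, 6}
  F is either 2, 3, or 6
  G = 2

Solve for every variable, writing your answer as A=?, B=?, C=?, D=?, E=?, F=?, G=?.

A=5, B=1, C=3, D=7, E=4, F=6, G=2

D must be 7 (only option left). So A can't be 7.
G has just one choice, so G = 2. So B, C, F can't be 2.
B has just one choice, so B = 1. Eliminate 1 elsewhere: A, C.
That leaves C = 3. Remove 3 from F.
F has just one choice, so F = 6. Strike 6 from E.
A must be 5 (only option left).
That leaves E = 4.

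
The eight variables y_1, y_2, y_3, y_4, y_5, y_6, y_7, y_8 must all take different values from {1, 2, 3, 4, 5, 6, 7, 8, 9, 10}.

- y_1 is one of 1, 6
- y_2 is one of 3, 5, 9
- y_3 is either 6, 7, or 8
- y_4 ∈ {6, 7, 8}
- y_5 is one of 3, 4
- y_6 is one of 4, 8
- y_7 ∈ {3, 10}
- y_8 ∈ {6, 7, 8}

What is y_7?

y_3, y_4, y_8 between them cover only {6, 7, 8} — a naked triple. Remove those values from y_1, y_6.
y_1's domain is down to {1}, so y_1 = 1.
y_6 has just one choice, so y_6 = 4. Eliminate 4 elsewhere: y_5.
y_5 has just one choice, so y_5 = 3. So y_2, y_7 can't be 3.
So y_7 = 10.

10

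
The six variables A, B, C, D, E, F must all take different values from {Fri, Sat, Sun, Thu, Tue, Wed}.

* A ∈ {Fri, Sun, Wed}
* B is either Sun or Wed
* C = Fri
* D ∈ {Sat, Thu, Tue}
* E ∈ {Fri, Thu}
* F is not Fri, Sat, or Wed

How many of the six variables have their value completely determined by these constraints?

C must be Fri (only option left). So A, E can't be Fri.
E has just one choice, so E = Thu. Eliminate Thu elsewhere: D, F.
Among the 4 still-open variables, Sat fits only D (and all 4 values in {Sat, Sun, Tue, Wed} must be used), so D = Sat.
The 3 still-open variables draw from only 3 values {Sun, Tue, Wed}, so each is used; only F can be Tue, hence F = Tue.
Determined: C=Fri, D=Sat, E=Thu, F=Tue. The other variables each still have more than one consistent value. That makes 4.

4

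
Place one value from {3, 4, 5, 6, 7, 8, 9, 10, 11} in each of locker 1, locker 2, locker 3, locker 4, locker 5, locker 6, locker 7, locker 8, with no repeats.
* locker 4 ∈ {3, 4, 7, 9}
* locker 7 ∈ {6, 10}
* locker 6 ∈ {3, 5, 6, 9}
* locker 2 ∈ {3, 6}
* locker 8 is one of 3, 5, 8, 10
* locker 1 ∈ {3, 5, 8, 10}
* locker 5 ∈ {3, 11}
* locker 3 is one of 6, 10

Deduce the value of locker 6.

9

The 2 variables locker 3 and locker 7 are confined to {6, 10}, which locks those values in; drop them from locker 1, locker 2, locker 6, locker 8.
locker 2 has just one choice, so locker 2 = 3. Remove 3 from locker 1, locker 4, locker 5, locker 6, locker 8.
That leaves locker 5 = 11.
The 2 variables locker 1 and locker 8 are confined to {5, 8}, which locks those values in; drop them from locker 6.
So locker 6 = 9.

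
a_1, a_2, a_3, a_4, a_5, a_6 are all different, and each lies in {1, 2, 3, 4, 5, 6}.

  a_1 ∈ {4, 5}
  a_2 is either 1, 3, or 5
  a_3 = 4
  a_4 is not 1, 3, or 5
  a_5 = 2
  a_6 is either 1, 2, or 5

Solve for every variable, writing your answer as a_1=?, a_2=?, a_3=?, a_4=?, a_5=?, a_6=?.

a_1=5, a_2=3, a_3=4, a_4=6, a_5=2, a_6=1

a_3 must be 4 (only option left). Remove 4 from a_1, a_4.
a_5's domain is down to {2}, so a_5 = 2. Remove 2 from a_4, a_6.
That leaves a_1 = 5. Strike 5 from a_2, a_6.
a_4 has just one choice, so a_4 = 6.
That leaves a_6 = 1. Remove 1 from a_2.
That leaves a_2 = 3.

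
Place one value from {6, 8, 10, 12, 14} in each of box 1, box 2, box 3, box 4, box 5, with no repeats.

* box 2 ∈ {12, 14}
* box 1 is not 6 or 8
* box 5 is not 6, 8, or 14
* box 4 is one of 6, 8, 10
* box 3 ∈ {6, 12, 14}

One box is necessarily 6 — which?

The 5 variables draw from only 5 values {6, 8, 10, 12, 14}, so each is used; only box 4 can be 8, hence box 4 = 8.
Among the 4 still-open variables, 6 fits only box 3 (and all 4 values in {6, 10, 12, 14} must be used), so box 3 = 6.

box 3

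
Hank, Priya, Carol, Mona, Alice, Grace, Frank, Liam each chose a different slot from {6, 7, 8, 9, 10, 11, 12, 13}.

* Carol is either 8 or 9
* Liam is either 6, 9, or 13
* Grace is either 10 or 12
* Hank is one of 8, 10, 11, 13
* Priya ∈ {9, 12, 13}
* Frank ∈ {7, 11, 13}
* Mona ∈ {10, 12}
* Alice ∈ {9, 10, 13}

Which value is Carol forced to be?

The 8 variables together cover exactly {6, 7, 8, 9, 10, 11, 12, 13} — 8 values for 8 variables — and 6 appears only in Liam's list, so Liam = 6.
The 7 still-open variables together cover exactly {7, 8, 9, 10, 11, 12, 13} — 7 values for 7 variables — and 7 appears only in Frank's list, so Frank = 7.
Among the 6 still-open variables, 11 fits only Hank (and all 6 values in {8, 9, 10, 11, 12, 13} must be used), so Hank = 11.
The 5 still-open variables draw from only 5 values {8, 9, 10, 12, 13}, so each is used; only Carol can be 8, hence Carol = 8.

8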